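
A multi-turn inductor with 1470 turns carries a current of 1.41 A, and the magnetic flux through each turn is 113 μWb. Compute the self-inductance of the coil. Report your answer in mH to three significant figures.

L ≈ 118 mH

Self-inductance is defined by L = NΦ_B/I (flux linkage over current).
L = (1470)(1.130×10^-4 Wb)/(1.41 A) = 0.1178 H.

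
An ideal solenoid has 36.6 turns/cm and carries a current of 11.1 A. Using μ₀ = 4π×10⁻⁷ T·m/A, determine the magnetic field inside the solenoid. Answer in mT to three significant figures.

B ≈ 51.1 mT

Inside a long solenoid, B = μ₀nI.
B = (4π×10⁻⁷)(3.660×10^3 m⁻¹)(11.1 A) = 5.105×10^-2 T.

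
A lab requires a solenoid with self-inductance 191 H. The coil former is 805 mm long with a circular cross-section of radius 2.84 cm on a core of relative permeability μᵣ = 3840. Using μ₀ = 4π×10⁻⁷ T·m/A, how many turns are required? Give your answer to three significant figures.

N ≈ 3550 turns

A = πr² = π(2.840×10^-2 m)² = 2.534×10^-3 m².
From L = μ₀μᵣN²A/ℓ, N = √(Lℓ / (μ₀μᵣA)).
N = √[(191)(0.805) / ((4π×10⁻⁷)(3840)×2.534×10^-3)] = √(1.257×10^7) ≈ 3546.1.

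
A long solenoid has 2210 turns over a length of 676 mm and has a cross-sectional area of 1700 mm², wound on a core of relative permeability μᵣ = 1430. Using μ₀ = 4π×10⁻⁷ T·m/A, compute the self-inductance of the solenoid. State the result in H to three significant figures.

L ≈ 22.1 H

A = 1700 mm² = 1.700×10^-3 m².
For a long solenoid, L = μ₀μᵣN²A/ℓ.
L = (4π×10⁻⁷)(1430)(2210)²(1.700×10^-3)/(0.676 m) = 22.07 H.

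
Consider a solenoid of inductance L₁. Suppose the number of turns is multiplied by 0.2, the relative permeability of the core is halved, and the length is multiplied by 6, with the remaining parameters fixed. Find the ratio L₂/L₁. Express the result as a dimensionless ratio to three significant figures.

L₂/L₁ = 0.00333

For a solenoid, L ∝ μᵣN²A/ℓ.
L₂/L₁ = (0.2)^2 × (0.5) × (6)^-1 = 0.00333.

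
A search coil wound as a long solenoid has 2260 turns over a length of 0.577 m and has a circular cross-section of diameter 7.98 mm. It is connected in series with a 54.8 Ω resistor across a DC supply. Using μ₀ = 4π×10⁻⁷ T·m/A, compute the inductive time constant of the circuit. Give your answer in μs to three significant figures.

A = π(d/2)² = π(3.990×10^-3 m)² = 5.001×10^-5 m².
L = μ₀N²A/ℓ = (4π×10⁻⁷)(2260)²(5.001×10^-5)/(0.577) = 5.563×10^-4 H.
τ = L/R = (5.563×10^-4)/(54.8) = 1.015×10^-5 s.

τ ≈ 10.2 μs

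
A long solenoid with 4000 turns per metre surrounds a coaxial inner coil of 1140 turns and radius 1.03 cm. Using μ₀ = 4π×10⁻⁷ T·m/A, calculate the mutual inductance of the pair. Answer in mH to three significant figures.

M ≈ 1.91 mH

The outer solenoid produces a uniform field B₁ = μ₀n₁I₁ across the inner coil,
so the flux linkage is N₂Φ = N₂B₁A₂ = μ₀n₁N₂A₂·I₁, giving M = μ₀n₁N₂A₂.
A₂ = πr² = π(1.030×10^-2 m)² = 3.333×10^-4 m².
M = (4π×10⁻⁷)(4000)(1140)(3.333×10^-4) = 1.910×10^-3 H.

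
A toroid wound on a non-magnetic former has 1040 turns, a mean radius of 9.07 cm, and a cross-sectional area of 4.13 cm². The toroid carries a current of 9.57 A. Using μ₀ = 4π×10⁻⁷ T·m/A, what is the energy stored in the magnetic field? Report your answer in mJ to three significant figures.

U ≈ 45.1 mJ

L = μ₀N²A/(2πR) = (4π×10⁻⁷)(1040)²(4.130×10^-4)/(2π×9.070×10^-2) = 9.850×10^-4 H.
U = ½LI² = ½(9.850×10^-4)(9.57)² = 4.511×10^-2 J.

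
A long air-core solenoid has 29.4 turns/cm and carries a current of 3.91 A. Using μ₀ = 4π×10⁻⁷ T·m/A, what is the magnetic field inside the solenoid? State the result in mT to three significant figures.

Inside a long solenoid, B = μ₀nI.
B = (4π×10⁻⁷)(2.940×10^3 m⁻¹)(3.91 A) = 1.4446×10^-2 T.

B ≈ 14.4 mT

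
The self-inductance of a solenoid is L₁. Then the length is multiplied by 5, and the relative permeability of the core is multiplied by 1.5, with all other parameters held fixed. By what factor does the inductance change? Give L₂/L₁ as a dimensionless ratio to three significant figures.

L₂/L₁ = 0.300

For a solenoid, L ∝ μᵣN²A/ℓ.
L₂/L₁ = (5)^-1 × (1.5) = 0.300.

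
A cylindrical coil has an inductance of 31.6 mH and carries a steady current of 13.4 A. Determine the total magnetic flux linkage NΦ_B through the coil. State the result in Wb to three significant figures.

From L = NΦ_B/I, the flux linkage is NΦ_B = LI.
NΦ_B = (3.160×10^-2 H)(13.4 A) = 0.4234 Wb.

NΦ_B ≈ 0.423 Wb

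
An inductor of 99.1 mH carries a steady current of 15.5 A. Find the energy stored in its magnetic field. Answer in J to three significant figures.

Stored magnetic energy: U = ½LI².
U = ½(9.910×10^-2 H)(15.5 A)² = 11.9 J.

U ≈ 11.9 J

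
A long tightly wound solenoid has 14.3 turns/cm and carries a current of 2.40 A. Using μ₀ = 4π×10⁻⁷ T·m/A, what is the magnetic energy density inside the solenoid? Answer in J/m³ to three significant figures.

B = μ₀nI = (4π×10⁻⁷)(1.430×10^3)(2.40) = 4.313×10^-3 T.
u = B²/(2μ₀) = (4.313×10^-3)²/(2×4π×10⁻⁷) = 7.401 J/m³.

u ≈ 7.40 J/m³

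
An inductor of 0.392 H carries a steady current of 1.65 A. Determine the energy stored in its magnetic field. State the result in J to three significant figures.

Stored magnetic energy: U = ½LI².
U = ½(0.392 H)(1.65 A)² = 0.5336 J.

U ≈ 0.534 J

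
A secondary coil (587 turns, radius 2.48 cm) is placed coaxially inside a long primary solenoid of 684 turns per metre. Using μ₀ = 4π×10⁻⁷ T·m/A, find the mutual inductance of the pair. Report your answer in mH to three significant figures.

M ≈ 0.975 mH

The outer solenoid produces a uniform field B₁ = μ₀n₁I₁ across the inner coil,
so the flux linkage is N₂Φ = N₂B₁A₂ = μ₀n₁N₂A₂·I₁, giving M = μ₀n₁N₂A₂.
A₂ = πr² = π(2.480×10^-2 m)² = 1.932×10^-3 m².
M = (4π×10⁻⁷)(684)(587)(1.932×10^-3) = 9.749×10^-4 H.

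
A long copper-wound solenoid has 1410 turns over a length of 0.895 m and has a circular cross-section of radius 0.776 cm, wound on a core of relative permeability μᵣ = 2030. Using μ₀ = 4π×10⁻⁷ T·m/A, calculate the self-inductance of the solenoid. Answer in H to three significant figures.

A = πr² = π(7.760×10^-3 m)² = 1.892×10^-4 m².
For a long solenoid, L = μ₀μᵣN²A/ℓ.
L = (4π×10⁻⁷)(2030)(1410)²(1.892×10^-4)/(0.895 m) = 1.072 H.

L ≈ 1.07 H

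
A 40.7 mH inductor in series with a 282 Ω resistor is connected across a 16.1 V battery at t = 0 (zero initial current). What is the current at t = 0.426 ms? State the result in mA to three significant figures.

I ≈ 54.1 mA

τ = L/R = 4.070×10^-2/282 = 1.443×10^-4 s; final current I_∞ = ε/R = 16.1/282 = 5.709×10^-2 A.
I(t) = I_∞(1 − e^(−t/τ)) with t/τ = 2.952.
I = (5.709×10^-2)(1 − e^(−2.952)) = 5.411×10^-2 A.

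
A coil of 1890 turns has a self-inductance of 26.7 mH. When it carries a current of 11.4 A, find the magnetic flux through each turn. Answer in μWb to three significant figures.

Φ_B ≈ 161 μWb

From L = NΦ_B/I, the flux per turn is Φ_B = LI/N.
Φ_B = (2.670×10^-2 H)(11.4 A)/1890 = 1.610×10^-4 Wb.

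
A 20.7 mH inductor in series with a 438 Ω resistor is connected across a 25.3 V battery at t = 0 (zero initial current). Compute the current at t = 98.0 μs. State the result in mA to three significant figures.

τ = L/R = 2.070×10^-2/438 = 4.726×10^-5 s; final current I_∞ = ε/R = 25.3/438 = 5.776×10^-2 A.
I(t) = I_∞(1 − e^(−t/τ)) with t/τ = 2.074.
I = (5.776×10^-2)(1 − e^(−2.074)) = 5.050×10^-2 A.

I ≈ 50.5 mA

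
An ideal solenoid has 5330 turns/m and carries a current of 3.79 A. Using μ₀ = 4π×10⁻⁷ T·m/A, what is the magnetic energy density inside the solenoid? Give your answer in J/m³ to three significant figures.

u ≈ 256 J/m³

B = μ₀nI = (4π×10⁻⁷)(5.330×10^3)(3.79) = 2.538×10^-2 T.
u = B²/(2μ₀) = (2.538×10^-2)²/(2×4π×10⁻⁷) = 256.4 J/m³.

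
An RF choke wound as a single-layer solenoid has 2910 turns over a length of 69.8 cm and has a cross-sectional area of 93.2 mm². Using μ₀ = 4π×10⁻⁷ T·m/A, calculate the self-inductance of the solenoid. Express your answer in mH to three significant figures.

A = 93.2 mm² = 9.320×10^-5 m².
For a long solenoid, L = μ₀N²A/ℓ.
L = (4π×10⁻⁷)(2910)²(9.320×10^-5)/(0.698 m) = 1.421×10^-3 H.

L ≈ 1.42 mH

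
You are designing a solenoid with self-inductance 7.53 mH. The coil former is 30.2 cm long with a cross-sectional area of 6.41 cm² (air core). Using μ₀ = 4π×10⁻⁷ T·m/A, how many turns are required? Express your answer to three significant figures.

N ≈ 1680 turns

A = 6.41 cm² = 6.410×10^-4 m².
From L = μ₀N²A/ℓ, N = √(Lℓ / (μ₀A)).
N = √[(7.530×10^-3)(0.302) / ((4π×10⁻⁷)×6.410×10^-4)] = √(2.823×10^6) ≈ 1680.2.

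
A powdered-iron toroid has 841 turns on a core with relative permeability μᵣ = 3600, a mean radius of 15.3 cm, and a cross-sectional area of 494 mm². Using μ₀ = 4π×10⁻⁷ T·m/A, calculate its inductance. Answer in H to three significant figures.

L ≈ 1.64 H

For a thin toroid, L = μ₀μᵣN²A/(2πR).
L = (4π×10⁻⁷)(3600)(841)²(4.940×10^-4) / (2π×0.153 m) = 1.644 H.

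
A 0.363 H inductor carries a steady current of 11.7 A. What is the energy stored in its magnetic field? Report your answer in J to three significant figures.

U ≈ 24.8 J

Stored magnetic energy: U = ½LI².
U = ½(0.363 H)(11.7 A)² = 24.846 J.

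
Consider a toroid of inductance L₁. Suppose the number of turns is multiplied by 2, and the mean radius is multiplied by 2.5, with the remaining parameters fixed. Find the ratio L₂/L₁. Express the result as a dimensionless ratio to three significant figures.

L₂/L₁ = 1.60

For a toroid, L ∝ μᵣN²A/R.
L₂/L₁ = (2)^2 × (2.5)^-1 = 1.60.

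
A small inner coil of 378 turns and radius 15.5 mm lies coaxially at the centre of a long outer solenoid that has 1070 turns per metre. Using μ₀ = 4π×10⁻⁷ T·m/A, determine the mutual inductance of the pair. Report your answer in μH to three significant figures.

M ≈ 384 μH

The outer solenoid produces a uniform field B₁ = μ₀n₁I₁ across the inner coil,
so the flux linkage is N₂Φ = N₂B₁A₂ = μ₀n₁N₂A₂·I₁, giving M = μ₀n₁N₂A₂.
A₂ = πr² = π(1.550×10^-2 m)² = 7.548×10^-4 m².
M = (4π×10⁻⁷)(1070)(378)(7.548×10^-4) = 3.836×10^-4 H.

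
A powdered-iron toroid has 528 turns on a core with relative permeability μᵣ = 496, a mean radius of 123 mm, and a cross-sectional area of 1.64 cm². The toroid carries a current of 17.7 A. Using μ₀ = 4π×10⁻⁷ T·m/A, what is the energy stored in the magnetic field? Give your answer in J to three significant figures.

U ≈ 5.78 J

L = μ₀μᵣN²A/(2πR) = (4π×10⁻⁷)(496)(528)²(1.640×10^-4)/(2π×0.123) = 3.687×10^-2 H.
U = ½LI² = ½(3.687×10^-2)(17.7)² = 5.776 J.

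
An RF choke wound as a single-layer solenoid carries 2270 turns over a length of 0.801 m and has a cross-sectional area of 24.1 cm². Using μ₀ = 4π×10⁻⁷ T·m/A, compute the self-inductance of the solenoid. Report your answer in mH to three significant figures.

A = 24.1 cm² = 2.410×10^-3 m².
For a long solenoid, L = μ₀N²A/ℓ.
L = (4π×10⁻⁷)(2270)²(2.410×10^-3)/(0.801 m) = 1.948×10^-2 H.

L ≈ 19.5 mH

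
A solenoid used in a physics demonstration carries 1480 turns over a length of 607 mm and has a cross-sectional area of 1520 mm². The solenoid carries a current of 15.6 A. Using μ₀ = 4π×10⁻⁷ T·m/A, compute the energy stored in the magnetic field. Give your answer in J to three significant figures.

A = 1520 mm² = 1.520×10^-3 m².
L = μ₀N²A/ℓ = (4π×10⁻⁷)(1480)²(1.520×10^-3)/(0.607) = 6.893×10^-3 H.
U = ½LI² = ½(6.893×10^-3)(15.6)² = 0.8387 J.

U ≈ 0.839 J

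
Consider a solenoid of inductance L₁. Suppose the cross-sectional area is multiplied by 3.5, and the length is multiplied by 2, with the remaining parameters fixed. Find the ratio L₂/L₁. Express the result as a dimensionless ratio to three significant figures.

L₂/L₁ = 1.75

For a solenoid, L ∝ μᵣN²A/ℓ.
L₂/L₁ = (3.5) × (2)^-1 = 1.75.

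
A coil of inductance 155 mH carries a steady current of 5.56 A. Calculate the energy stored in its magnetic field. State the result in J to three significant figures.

U ≈ 2.40 J

Stored magnetic energy: U = ½LI².
U = ½(0.155 H)(5.56 A)² = 2.396 J.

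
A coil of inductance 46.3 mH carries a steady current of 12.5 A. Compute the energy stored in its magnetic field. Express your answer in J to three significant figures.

Stored magnetic energy: U = ½LI².
U = ½(4.630×10^-2 H)(12.5 A)² = 3.617 J.

U ≈ 3.62 J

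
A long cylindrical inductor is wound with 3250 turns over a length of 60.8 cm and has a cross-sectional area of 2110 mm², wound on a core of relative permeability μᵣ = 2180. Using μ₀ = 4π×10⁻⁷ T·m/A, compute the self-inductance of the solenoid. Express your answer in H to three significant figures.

L ≈ 100 H

A = 2110 mm² = 2.110×10^-3 m².
For a long solenoid, L = μ₀μᵣN²A/ℓ.
L = (4π×10⁻⁷)(2180)(3250)²(2.110×10^-3)/(0.608 m) = 100.4 H.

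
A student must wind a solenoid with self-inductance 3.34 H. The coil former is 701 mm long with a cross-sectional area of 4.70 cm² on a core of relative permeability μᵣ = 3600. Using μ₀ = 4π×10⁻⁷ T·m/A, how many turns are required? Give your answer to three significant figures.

N ≈ 1050 turns

A = 4.70 cm² = 4.700×10^-4 m².
From L = μ₀μᵣN²A/ℓ, N = √(Lℓ / (μ₀μᵣA)).
N = √[(3.34)(0.701) / ((4π×10⁻⁷)(3600)×4.700×10^-4)] = √(1.101×10^6) ≈ 1049.4.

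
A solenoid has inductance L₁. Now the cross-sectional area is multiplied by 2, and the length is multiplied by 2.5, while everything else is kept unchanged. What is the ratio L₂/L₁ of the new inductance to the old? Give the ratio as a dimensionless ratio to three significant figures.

L₂/L₁ = 0.800

For a solenoid, L ∝ μᵣN²A/ℓ.
L₂/L₁ = (2) × (2.5)^-1 = 0.800.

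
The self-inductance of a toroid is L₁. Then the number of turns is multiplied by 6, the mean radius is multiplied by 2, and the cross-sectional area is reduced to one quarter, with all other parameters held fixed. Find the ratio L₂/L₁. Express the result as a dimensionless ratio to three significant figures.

For a toroid, L ∝ μᵣN²A/R.
L₂/L₁ = (6)^2 × (2)^-1 × (0.25) = 4.50.

L₂/L₁ = 4.50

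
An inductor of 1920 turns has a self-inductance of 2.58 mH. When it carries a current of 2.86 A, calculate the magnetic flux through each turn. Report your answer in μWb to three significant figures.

From L = NΦ_B/I, the flux per turn is Φ_B = LI/N.
Φ_B = (2.580×10^-3 H)(2.86 A)/1920 = 3.843×10^-6 Wb.

Φ_B ≈ 3.84 μWb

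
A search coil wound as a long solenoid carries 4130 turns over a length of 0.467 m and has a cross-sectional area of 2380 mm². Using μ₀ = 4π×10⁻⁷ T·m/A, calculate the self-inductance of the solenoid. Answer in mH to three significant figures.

L ≈ 109 mH

A = 2380 mm² = 2.380×10^-3 m².
For a long solenoid, L = μ₀N²A/ℓ.
L = (4π×10⁻⁷)(4130)²(2.380×10^-3)/(0.467 m) = 0.1092 H.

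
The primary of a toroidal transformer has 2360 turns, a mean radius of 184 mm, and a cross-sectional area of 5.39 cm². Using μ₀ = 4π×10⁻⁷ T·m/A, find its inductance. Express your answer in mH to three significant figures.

L ≈ 3.26 mH

For a thin toroid, L = μ₀N²A/(2πR).
L = (4π×10⁻⁷)(2360)²(5.390×10^-4) / (2π×0.184 m) = 3.263×10^-3 H.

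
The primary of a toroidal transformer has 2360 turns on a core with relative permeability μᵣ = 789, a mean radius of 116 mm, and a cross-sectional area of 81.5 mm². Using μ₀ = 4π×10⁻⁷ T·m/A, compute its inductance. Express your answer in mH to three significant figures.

For a thin toroid, L = μ₀μᵣN²A/(2πR).
L = (4π×10⁻⁷)(789)(2360)²(8.150×10^-5) / (2π×0.116 m) = 0.61749 H.

L ≈ 617 mH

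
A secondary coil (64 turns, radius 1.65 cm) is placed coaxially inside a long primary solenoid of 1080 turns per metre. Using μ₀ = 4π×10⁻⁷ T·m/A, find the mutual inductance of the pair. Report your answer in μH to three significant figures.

The outer solenoid produces a uniform field B₁ = μ₀n₁I₁ across the inner coil,
so the flux linkage is N₂Φ = N₂B₁A₂ = μ₀n₁N₂A₂·I₁, giving M = μ₀n₁N₂A₂.
A₂ = πr² = π(1.650×10^-2 m)² = 8.553×10^-4 m².
M = (4π×10⁻⁷)(1080)(64)(8.553×10^-4) = 7.429×10^-5 H.

M ≈ 74.3 μH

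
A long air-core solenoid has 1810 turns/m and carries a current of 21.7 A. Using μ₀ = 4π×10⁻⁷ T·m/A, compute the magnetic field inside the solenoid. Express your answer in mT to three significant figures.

Inside a long solenoid, B = μ₀nI.
B = (4π×10⁻⁷)(1.810×10^3 m⁻¹)(21.7 A) = 4.936×10^-2 T.

B ≈ 49.4 mT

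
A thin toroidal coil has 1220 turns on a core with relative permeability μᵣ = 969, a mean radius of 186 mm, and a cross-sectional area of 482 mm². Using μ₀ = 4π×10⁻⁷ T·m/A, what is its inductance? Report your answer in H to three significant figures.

L ≈ 0.747 H

For a thin toroid, L = μ₀μᵣN²A/(2πR).
L = (4π×10⁻⁷)(969)(1220)²(4.820×10^-4) / (2π×0.186 m) = 0.74749 H.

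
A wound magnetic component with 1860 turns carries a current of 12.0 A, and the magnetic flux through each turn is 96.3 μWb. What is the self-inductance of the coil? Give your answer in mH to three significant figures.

Self-inductance is defined by L = NΦ_B/I (flux linkage over current).
L = (1860)(9.630×10^-5 Wb)/(12.0 A) = 1.493×10^-2 H.

L ≈ 14.9 mH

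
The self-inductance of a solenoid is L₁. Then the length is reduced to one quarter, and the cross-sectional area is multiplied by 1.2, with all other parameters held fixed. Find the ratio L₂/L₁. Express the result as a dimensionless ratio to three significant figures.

For a solenoid, L ∝ μᵣN²A/ℓ.
L₂/L₁ = (0.25)^-1 × (1.2) = 4.80.

L₂/L₁ = 4.80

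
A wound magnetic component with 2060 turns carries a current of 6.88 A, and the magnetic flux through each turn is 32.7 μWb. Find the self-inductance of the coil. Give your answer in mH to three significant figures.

Self-inductance is defined by L = NΦ_B/I (flux linkage over current).
L = (2060)(3.270×10^-5 Wb)/(6.88 A) = 9.791×10^-3 H.

L ≈ 9.79 mH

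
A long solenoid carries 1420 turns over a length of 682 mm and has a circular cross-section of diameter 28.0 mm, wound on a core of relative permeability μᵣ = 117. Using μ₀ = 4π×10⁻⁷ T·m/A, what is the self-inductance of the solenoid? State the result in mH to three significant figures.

A = π(d/2)² = π(1.400×10^-2 m)² = 6.158×10^-4 m².
For a long solenoid, L = μ₀μᵣN²A/ℓ.
L = (4π×10⁻⁷)(117)(1420)²(6.158×10^-4)/(0.682 m) = 0.2677 H.

L ≈ 268 mH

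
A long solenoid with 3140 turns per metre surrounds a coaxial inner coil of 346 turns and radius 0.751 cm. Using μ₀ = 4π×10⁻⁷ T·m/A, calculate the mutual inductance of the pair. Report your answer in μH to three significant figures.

The outer solenoid produces a uniform field B₁ = μ₀n₁I₁ across the inner coil,
so the flux linkage is N₂Φ = N₂B₁A₂ = μ₀n₁N₂A₂·I₁, giving M = μ₀n₁N₂A₂.
A₂ = πr² = π(7.510×10^-3 m)² = 1.772×10^-4 m².
M = (4π×10⁻⁷)(3140)(346)(1.772×10^-4) = 2.419×10^-4 H.

M ≈ 242 μH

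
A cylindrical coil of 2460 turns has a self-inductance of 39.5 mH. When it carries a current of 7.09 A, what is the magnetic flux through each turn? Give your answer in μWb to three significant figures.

From L = NΦ_B/I, the flux per turn is Φ_B = LI/N.
Φ_B = (3.950×10^-2 H)(7.09 A)/2460 = 1.138×10^-4 Wb.

Φ_B ≈ 114 μWb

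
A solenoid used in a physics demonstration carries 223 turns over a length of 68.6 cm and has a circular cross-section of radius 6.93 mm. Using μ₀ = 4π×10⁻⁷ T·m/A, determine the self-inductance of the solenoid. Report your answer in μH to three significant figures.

L ≈ 13.7 μH

A = πr² = π(6.930×10^-3 m)² = 1.509×10^-4 m².
For a long solenoid, L = μ₀N²A/ℓ.
L = (4π×10⁻⁷)(223)²(1.509×10^-4)/(0.686 m) = 1.374×10^-5 H.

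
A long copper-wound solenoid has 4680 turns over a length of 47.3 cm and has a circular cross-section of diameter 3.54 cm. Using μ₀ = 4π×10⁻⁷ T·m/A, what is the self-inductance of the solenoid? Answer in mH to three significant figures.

A = π(d/2)² = π(1.770×10^-2 m)² = 9.842×10^-4 m².
For a long solenoid, L = μ₀N²A/ℓ.
L = (4π×10⁻⁷)(4680)²(9.842×10^-4)/(0.473 m) = 5.727×10^-2 H.

L ≈ 57.3 mH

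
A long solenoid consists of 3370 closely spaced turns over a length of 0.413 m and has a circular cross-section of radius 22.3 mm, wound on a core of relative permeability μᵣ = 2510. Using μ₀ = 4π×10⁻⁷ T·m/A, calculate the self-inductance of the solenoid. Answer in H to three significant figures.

A = πr² = π(2.230×10^-2 m)² = 1.562×10^-3 m².
For a long solenoid, L = μ₀μᵣN²A/ℓ.
L = (4π×10⁻⁷)(2510)(3370)²(1.562×10^-3)/(0.413 m) = 135.5 H.

L ≈ 136 H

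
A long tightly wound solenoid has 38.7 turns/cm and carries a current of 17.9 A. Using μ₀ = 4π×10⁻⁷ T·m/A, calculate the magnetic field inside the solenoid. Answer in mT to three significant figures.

Inside a long solenoid, B = μ₀nI.
B = (4π×10⁻⁷)(3.870×10^3 m⁻¹)(17.9 A) = 8.705×10^-2 T.

B ≈ 87.1 mT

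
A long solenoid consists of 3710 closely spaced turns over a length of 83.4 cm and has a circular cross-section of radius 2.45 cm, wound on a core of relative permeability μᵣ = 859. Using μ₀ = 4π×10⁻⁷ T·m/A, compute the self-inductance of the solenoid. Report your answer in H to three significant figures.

L ≈ 33.6 H

A = πr² = π(2.450×10^-2 m)² = 1.886×10^-3 m².
For a long solenoid, L = μ₀μᵣN²A/ℓ.
L = (4π×10⁻⁷)(859)(3710)²(1.886×10^-3)/(0.834 m) = 33.59 H.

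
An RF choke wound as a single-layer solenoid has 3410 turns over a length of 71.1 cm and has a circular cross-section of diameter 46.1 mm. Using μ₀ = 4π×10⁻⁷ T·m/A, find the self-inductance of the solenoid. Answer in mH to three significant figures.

A = π(d/2)² = π(2.305×10^-2 m)² = 1.669×10^-3 m².
For a long solenoid, L = μ₀N²A/ℓ.
L = (4π×10⁻⁷)(3410)²(1.669×10^-3)/(0.711 m) = 3.430×10^-2 H.

L ≈ 34.3 mH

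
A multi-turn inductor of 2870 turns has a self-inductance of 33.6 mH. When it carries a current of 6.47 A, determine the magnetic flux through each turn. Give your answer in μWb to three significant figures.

From L = NΦ_B/I, the flux per turn is Φ_B = LI/N.
Φ_B = (3.360×10^-2 H)(6.47 A)/2870 = 7.5746×10^-5 Wb.

Φ_B ≈ 75.7 μWb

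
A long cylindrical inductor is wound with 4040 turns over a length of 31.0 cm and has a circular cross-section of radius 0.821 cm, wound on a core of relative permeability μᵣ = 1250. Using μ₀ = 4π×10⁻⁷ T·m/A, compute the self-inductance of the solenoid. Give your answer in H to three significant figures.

L ≈ 17.5 H

A = πr² = π(8.210×10^-3 m)² = 2.118×10^-4 m².
For a long solenoid, L = μ₀μᵣN²A/ℓ.
L = (4π×10⁻⁷)(1250)(4040)²(2.118×10^-4)/(0.31 m) = 17.51 H.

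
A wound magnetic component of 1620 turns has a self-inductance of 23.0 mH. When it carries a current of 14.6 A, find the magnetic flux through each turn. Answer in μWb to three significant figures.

From L = NΦ_B/I, the flux per turn is Φ_B = LI/N.
Φ_B = (2.300×10^-2 H)(14.6 A)/1620 = 2.073×10^-4 Wb.

Φ_B ≈ 207 μWb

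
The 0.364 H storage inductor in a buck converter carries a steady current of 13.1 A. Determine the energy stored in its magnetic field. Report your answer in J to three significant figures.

U ≈ 31.2 J

Stored magnetic energy: U = ½LI².
U = ½(0.364 H)(13.1 A)² = 31.23 J.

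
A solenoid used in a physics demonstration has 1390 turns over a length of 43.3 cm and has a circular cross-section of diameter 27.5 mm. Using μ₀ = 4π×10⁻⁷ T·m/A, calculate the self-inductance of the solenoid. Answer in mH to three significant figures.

A = π(d/2)² = π(1.375×10^-2 m)² = 5.940×10^-4 m².
For a long solenoid, L = μ₀N²A/ℓ.
L = (4π×10⁻⁷)(1390)²(5.940×10^-4)/(0.433 m) = 3.330×10^-3 H.

L ≈ 3.33 mH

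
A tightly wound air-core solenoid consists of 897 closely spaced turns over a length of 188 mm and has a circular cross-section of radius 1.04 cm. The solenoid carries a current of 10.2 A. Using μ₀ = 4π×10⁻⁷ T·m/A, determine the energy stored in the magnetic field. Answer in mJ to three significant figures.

U ≈ 95.1 mJ

A = πr² = π(1.040×10^-2 m)² = 3.398×10^-4 m².
L = μ₀N²A/ℓ = (4π×10⁻⁷)(897)²(3.398×10^-4)/(0.188) = 1.827×10^-3 H.
U = ½LI² = ½(1.827×10^-3)(10.2)² = 9.507×10^-2 J.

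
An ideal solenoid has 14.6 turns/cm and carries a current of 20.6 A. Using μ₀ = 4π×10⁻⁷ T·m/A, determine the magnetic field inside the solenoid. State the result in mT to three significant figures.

Inside a long solenoid, B = μ₀nI.
B = (4π×10⁻⁷)(1.460×10^3 m⁻¹)(20.6 A) = 3.779×10^-2 T.

B ≈ 37.8 mT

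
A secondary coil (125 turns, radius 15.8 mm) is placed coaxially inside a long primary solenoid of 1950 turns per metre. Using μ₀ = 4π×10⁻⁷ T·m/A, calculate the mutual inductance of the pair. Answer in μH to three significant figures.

The outer solenoid produces a uniform field B₁ = μ₀n₁I₁ across the inner coil,
so the flux linkage is N₂Φ = N₂B₁A₂ = μ₀n₁N₂A₂·I₁, giving M = μ₀n₁N₂A₂.
A₂ = πr² = π(1.580×10^-2 m)² = 7.843×10^-4 m².
M = (4π×10⁻⁷)(1950)(125)(7.843×10^-4) = 2.402×10^-4 H.

M ≈ 240 μH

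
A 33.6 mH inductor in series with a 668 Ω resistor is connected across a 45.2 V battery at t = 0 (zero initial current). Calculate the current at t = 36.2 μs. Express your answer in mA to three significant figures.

τ = L/R = 3.360×10^-2/668 = 5.030×10^-5 s; final current I_∞ = ε/R = 45.2/668 = 6.766×10^-2 A.
I(t) = I_∞(1 − e^(−t/τ)) with t/τ = 0.720.
I = (6.766×10^-2)(1 − e^(−0.720)) = 3.472×10^-2 A.

I ≈ 34.7 mA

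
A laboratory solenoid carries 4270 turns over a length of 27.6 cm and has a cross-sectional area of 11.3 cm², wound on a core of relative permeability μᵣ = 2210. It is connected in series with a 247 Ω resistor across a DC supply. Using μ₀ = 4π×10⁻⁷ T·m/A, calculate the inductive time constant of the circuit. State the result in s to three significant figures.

τ ≈ 0.839 s

A = 11.3 cm² = 1.130×10^-3 m².
L = μ₀μᵣN²A/ℓ = (4π×10⁻⁷)(2210)(4270)²(1.130×10^-3)/(0.276) = 207.3 H.
τ = L/R = (207.3)/(247) = 0.8393 s.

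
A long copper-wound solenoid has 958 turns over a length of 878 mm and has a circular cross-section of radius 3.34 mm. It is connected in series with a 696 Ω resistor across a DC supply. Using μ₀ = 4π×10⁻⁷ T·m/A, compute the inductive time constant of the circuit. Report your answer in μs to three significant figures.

τ ≈ 0.0661 μs

A = πr² = π(3.340×10^-3 m)² = 3.5046×10^-5 m².
L = μ₀N²A/ℓ = (4π×10⁻⁷)(958)²(3.5046×10^-5)/(0.878) = 4.604×10^-5 H.
τ = L/R = (4.604×10^-5)/(696) = 6.614×10^-8 s.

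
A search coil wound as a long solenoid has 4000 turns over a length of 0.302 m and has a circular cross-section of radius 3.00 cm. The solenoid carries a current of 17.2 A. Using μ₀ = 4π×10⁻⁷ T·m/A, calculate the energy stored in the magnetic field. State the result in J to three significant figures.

A = πr² = π(3.000×10^-2 m)² = 2.827×10^-3 m².
L = μ₀N²A/ℓ = (4π×10⁻⁷)(4000)²(2.827×10^-3)/(0.302) = 0.1882 H.
U = ½LI² = ½(0.1882)(17.2)² = 27.84 J.

U ≈ 27.8 J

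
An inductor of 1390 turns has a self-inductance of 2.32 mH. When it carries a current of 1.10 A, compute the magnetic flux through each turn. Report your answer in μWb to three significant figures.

From L = NΦ_B/I, the flux per turn is Φ_B = LI/N.
Φ_B = (2.320×10^-3 H)(1.10 A)/1390 = 1.836×10^-6 Wb.

Φ_B ≈ 1.84 μWb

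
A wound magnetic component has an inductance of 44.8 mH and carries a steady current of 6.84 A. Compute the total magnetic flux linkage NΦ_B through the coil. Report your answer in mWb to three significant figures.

From L = NΦ_B/I, the flux linkage is NΦ_B = LI.
NΦ_B = (4.480×10^-2 H)(6.84 A) = 0.3064 Wb.

NΦ_B ≈ 306 mWb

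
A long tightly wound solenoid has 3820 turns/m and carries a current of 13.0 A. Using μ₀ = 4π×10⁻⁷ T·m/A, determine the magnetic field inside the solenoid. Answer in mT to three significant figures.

Inside a long solenoid, B = μ₀nI.
B = (4π×10⁻⁷)(3.820×10^3 m⁻¹)(13.0 A) = 6.240×10^-2 T.

B ≈ 62.4 mT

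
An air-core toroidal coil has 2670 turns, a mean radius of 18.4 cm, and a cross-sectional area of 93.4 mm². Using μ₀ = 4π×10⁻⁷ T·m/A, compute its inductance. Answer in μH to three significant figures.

For a thin toroid, L = μ₀N²A/(2πR).
L = (4π×10⁻⁷)(2670)²(9.340×10^-5) / (2π×0.184 m) = 7.237×10^-4 H.

L ≈ 724 μH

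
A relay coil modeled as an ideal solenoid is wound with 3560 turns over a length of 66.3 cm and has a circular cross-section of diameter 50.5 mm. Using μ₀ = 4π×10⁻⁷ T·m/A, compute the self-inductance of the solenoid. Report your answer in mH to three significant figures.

A = π(d/2)² = π(2.525×10^-2 m)² = 2.003×10^-3 m².
For a long solenoid, L = μ₀N²A/ℓ.
L = (4π×10⁻⁷)(3560)²(2.003×10^-3)/(0.663 m) = 4.811×10^-2 H.

L ≈ 48.1 mH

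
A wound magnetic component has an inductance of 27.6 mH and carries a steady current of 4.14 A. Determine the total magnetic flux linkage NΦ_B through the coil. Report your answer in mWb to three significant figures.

From L = NΦ_B/I, the flux linkage is NΦ_B = LI.
NΦ_B = (2.760×10^-2 H)(4.14 A) = 0.1143 Wb.

NΦ_B ≈ 114 mWb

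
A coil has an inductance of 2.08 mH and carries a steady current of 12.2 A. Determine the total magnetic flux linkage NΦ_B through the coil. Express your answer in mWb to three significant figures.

From L = NΦ_B/I, the flux linkage is NΦ_B = LI.
NΦ_B = (2.080×10^-3 H)(12.2 A) = 2.538×10^-2 Wb.

NΦ_B ≈ 25.4 mWb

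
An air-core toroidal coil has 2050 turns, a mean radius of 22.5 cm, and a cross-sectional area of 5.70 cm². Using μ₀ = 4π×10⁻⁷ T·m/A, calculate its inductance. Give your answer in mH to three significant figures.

For a thin toroid, L = μ₀N²A/(2πR).
L = (4π×10⁻⁷)(2050)²(5.700×10^-4) / (2π×0.225 m) = 2.129×10^-3 H.

L ≈ 2.13 mH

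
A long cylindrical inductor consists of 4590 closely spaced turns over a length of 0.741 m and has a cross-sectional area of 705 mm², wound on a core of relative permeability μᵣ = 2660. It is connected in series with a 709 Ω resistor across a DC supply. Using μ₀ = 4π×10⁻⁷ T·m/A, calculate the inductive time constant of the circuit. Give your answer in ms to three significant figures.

A = 705 mm² = 7.050×10^-4 m².
L = μ₀μᵣN²A/ℓ = (4π×10⁻⁷)(2660)(4590)²(7.050×10^-4)/(0.741) = 67 H.
τ = L/R = (67)/(709) = 9.450×10^-2 s.

τ ≈ 94.5 ms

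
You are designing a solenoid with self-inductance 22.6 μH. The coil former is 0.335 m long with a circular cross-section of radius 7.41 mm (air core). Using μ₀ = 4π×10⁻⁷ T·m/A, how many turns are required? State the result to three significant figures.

A = πr² = π(7.410×10^-3 m)² = 1.72499×10^-4 m².
From L = μ₀N²A/ℓ, N = √(Lℓ / (μ₀A)).
N = √[(2.260×10^-5)(0.335) / ((4π×10⁻⁷)×1.72499×10^-4)] = √(3.493×10^4) ≈ 186.9.

N ≈ 187 turns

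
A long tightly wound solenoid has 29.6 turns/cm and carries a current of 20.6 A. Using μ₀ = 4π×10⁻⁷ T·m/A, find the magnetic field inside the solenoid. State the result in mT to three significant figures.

Inside a long solenoid, B = μ₀nI.
B = (4π×10⁻⁷)(2.960×10^3 m⁻¹)(20.6 A) = 7.662×10^-2 T.

B ≈ 76.6 mT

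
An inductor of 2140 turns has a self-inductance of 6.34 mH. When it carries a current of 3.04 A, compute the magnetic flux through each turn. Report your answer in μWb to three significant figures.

From L = NΦ_B/I, the flux per turn is Φ_B = LI/N.
Φ_B = (6.340×10^-3 H)(3.04 A)/2140 = 9.006×10^-6 Wb.

Φ_B ≈ 9.01 μWb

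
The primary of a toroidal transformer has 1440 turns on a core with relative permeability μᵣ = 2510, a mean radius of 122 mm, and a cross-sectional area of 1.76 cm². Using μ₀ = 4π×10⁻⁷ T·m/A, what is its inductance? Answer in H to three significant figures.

L ≈ 1.50 H

For a thin toroid, L = μ₀μᵣN²A/(2πR).
L = (4π×10⁻⁷)(2510)(1440)²(1.760×10^-4) / (2π×0.122 m) = 1.502 H.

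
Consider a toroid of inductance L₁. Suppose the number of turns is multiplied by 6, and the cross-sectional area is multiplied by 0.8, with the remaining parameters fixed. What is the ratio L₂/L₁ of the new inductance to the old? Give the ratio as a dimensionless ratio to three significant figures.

L₂/L₁ = 28.8

For a toroid, L ∝ μᵣN²A/R.
L₂/L₁ = (6)^2 × (0.8) = 28.8.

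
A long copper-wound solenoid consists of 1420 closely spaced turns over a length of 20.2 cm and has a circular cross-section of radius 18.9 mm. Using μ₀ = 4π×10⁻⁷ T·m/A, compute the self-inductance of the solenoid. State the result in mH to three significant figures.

L ≈ 14.1 mH

A = πr² = π(1.890×10^-2 m)² = 1.122×10^-3 m².
For a long solenoid, L = μ₀N²A/ℓ.
L = (4π×10⁻⁷)(1420)²(1.122×10^-3)/(0.202 m) = 1.408×10^-2 H.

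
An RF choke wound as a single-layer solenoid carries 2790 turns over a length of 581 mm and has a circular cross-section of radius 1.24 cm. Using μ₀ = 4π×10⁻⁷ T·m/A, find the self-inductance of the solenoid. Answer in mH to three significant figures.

A = πr² = π(1.240×10^-2 m)² = 4.831×10^-4 m².
For a long solenoid, L = μ₀N²A/ℓ.
L = (4π×10⁻⁷)(2790)²(4.831×10^-4)/(0.581 m) = 8.133×10^-3 H.

L ≈ 8.13 mH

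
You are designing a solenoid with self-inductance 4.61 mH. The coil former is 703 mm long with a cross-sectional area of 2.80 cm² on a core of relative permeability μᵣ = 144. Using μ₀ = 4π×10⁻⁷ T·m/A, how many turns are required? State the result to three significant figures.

A = 2.80 cm² = 2.800×10^-4 m².
From L = μ₀μᵣN²A/ℓ, N = √(Lℓ / (μ₀μᵣA)).
N = √[(4.610×10^-3)(0.703) / ((4π×10⁻⁷)(144)×2.800×10^-4)] = √(6.396×10^4) ≈ 252.9.

N ≈ 253 turns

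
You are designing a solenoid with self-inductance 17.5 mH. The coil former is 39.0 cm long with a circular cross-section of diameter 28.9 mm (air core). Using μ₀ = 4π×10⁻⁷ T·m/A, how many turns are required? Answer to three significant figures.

A = π(d/2)² = π(1.445×10^-2 m)² = 6.560×10^-4 m².
From L = μ₀N²A/ℓ, N = √(Lℓ / (μ₀A)).
N = √[(1.750×10^-2)(0.39) / ((4π×10⁻⁷)×6.560×10^-4)] = √(8.280×10^6) ≈ 2877.4.

N ≈ 2880 turns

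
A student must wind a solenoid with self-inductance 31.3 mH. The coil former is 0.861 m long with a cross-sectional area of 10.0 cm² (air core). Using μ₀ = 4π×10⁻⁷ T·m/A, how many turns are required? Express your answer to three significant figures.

N ≈ 4630 turns

A = 10.0 cm² = 1.000×10^-3 m².
From L = μ₀N²A/ℓ, N = √(Lℓ / (μ₀A)).
N = √[(3.130×10^-2)(0.861) / ((4π×10⁻⁷)×1.000×10^-3)] = √(2.1446×10^7) ≈ 4630.9.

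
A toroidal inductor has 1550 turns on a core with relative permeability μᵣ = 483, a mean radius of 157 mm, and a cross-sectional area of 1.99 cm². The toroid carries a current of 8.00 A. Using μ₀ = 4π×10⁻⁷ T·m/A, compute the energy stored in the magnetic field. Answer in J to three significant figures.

U ≈ 9.41 J

L = μ₀μᵣN²A/(2πR) = (4π×10⁻⁷)(483)(1550)²(1.990×10^-4)/(2π×0.157) = 0.2942 H.
U = ½LI² = ½(0.2942)(8.00)² = 9.413 J.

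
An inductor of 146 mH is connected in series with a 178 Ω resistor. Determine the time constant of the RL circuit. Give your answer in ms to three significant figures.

τ = L/R = (0.146 H)/(178 Ω) = 8.202×10^-4 s.

τ ≈ 0.820 ms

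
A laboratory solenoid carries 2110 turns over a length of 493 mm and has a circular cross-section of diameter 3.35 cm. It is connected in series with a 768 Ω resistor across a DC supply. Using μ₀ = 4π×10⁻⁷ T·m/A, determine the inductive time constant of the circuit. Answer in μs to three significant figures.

A = π(d/2)² = π(1.675×10^-2 m)² = 8.814×10^-4 m².
L = μ₀N²A/ℓ = (4π×10⁻⁷)(2110)²(8.814×10^-4)/(0.493) = 1.000×10^-2 H.
τ = L/R = (1.000×10^-2)/(768) = 1.302×10^-5 s.

τ ≈ 13.0 μs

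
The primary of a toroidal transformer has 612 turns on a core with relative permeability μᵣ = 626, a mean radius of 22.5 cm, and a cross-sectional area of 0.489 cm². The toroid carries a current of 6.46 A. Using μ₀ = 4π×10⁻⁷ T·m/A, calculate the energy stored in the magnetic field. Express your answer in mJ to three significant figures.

U ≈ 213 mJ

L = μ₀μᵣN²A/(2πR) = (4π×10⁻⁷)(626)(612)²(4.890×10^-5)/(2π×0.225) = 1.019×10^-2 H.
U = ½LI² = ½(1.019×10^-2)(6.46)² = 0.2127 J.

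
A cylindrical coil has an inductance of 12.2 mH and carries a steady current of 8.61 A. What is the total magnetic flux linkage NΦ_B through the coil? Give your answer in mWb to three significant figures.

From L = NΦ_B/I, the flux linkage is NΦ_B = LI.
NΦ_B = (1.220×10^-2 H)(8.61 A) = 0.105 Wb.

NΦ_B ≈ 105 mWb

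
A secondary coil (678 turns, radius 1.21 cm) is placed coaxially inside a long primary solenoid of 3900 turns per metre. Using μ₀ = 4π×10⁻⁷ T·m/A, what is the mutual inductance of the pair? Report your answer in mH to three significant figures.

The outer solenoid produces a uniform field B₁ = μ₀n₁I₁ across the inner coil,
so the flux linkage is N₂Φ = N₂B₁A₂ = μ₀n₁N₂A₂·I₁, giving M = μ₀n₁N₂A₂.
A₂ = πr² = π(1.210×10^-2 m)² = 4.600×10^-4 m².
M = (4π×10⁻⁷)(3900)(678)(4.600×10^-4) = 1.528×10^-3 H.

M ≈ 1.53 mH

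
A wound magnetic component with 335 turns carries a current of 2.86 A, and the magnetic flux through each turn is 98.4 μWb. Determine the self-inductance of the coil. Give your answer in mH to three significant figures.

Self-inductance is defined by L = NΦ_B/I (flux linkage over current).
L = (335)(9.840×10^-5 Wb)/(2.86 A) = 1.153×10^-2 H.

L ≈ 11.5 mH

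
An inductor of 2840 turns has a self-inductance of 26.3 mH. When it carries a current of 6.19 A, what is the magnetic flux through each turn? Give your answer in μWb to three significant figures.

From L = NΦ_B/I, the flux per turn is Φ_B = LI/N.
Φ_B = (2.630×10^-2 H)(6.19 A)/2840 = 5.732×10^-5 Wb.

Φ_B ≈ 57.3 μWb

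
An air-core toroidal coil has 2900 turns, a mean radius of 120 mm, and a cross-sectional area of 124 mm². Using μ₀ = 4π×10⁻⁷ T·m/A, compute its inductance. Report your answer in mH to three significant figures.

For a thin toroid, L = μ₀N²A/(2πR).
L = (4π×10⁻⁷)(2900)²(1.240×10^-4) / (2π×0.12 m) = 1.738×10^-3 H.

L ≈ 1.74 mH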